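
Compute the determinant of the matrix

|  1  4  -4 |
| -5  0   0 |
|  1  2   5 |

Expand along row 2:
  − (-5) · |4 -4; 2 5| = −(-5)·(20 − (-8)) = 140

140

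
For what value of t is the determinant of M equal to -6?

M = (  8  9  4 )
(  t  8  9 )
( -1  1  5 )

5

Expanding along the row containing t, det(M) is linear in t: det(M) = (-41)·t + (199).
Set (-41)·t + (199) = -6  ⇒  (-41)·t = -205  ⇒  t = 5.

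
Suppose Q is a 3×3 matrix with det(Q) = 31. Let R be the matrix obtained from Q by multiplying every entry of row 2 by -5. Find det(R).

The determinant is -155.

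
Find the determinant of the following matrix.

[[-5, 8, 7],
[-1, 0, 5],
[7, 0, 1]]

The determinant is 288.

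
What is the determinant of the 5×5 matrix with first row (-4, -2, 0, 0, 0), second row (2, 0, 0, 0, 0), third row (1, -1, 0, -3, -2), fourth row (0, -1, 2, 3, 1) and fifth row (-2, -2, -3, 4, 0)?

The determinant is -100.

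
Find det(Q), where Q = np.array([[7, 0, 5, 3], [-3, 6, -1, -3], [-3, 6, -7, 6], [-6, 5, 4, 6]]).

-5292

Expand along row 1 (it has 1 zero):
  + (7) · M_11   where M_11 = det([6 -1 -3; 6 -7 6; 5 4 6]) = -567
  + (5) · M_13   where M_13 = det([-3 6 -3; -3 6 6; -6 5 6]) = -189
  − (3) · M_14   where M_14 = det([-3 6 -1; -3 6 -7; -6 5 4]) = 126
det = (+1)·(7)·(-567) + (+1)·(5)·(-189) + (-1)·(3)·(126) = -5292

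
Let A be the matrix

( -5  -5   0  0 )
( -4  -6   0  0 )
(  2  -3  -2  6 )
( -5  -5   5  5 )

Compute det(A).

-400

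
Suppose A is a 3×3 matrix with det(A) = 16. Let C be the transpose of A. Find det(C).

det(C) = 16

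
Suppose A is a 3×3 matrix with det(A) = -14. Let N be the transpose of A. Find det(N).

det(Aᵀ) = det(A).
det(N) = (1)·(-14) = -14

The determinant is -14.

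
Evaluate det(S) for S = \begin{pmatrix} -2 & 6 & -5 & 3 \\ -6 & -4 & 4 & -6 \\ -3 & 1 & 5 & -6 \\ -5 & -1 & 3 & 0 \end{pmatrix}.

Expand along row 4 (it has 1 zero):
  − (-5) · M_41   where M_41 = det([6 -5 3; -4 4 -6; 1 5 -6]) = 114
  + (-1) · M_42   where M_42 = det([-2 -5 3; -6 4 -6; -3 5 -6]) = 24
  − (3) · M_43   where M_43 = det([-2 6 3; -6 -4 -6; -3 1 -6]) = -222
det = (-1)·(-5)·(114) + (+1)·(-1)·(24) + (-1)·(3)·(-222) = 1212

|S| = 1212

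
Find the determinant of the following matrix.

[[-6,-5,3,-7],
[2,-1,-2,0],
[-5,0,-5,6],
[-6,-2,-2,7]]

The determinant is -847.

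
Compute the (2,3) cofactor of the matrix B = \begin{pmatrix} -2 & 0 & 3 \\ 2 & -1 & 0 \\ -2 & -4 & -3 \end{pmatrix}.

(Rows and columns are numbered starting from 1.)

Delete row 2 and column 3; the remaining 2×2 submatrix is [-2 0; -2 -4].
Its determinant is (-2)·(-4) − 0·(-2) = 8.
The cofactor carries sign (−1)^(2+3) = −1, so C_{2,3} = −(8) = -8.

-8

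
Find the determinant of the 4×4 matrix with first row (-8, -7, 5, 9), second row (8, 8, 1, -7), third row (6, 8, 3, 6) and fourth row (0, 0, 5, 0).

The determinant is 290.

Expand along row 4 (it has 3 zeros):
  − (5) · M_43   where M_43 = det([-8 -7 9; 8 8 -7; 6 8 6]) = -58
det = (-1)·(5)·(-58) = 290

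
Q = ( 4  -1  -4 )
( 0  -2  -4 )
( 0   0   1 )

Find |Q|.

Q is upper triangular, so det(Q) is the product of the diagonal entries:
det = (4) · (-2) · (1) = -8

-8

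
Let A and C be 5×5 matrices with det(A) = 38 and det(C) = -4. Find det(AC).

det(AC) = det(A)·det(C) = (38)·(-4) = -152

The determinant is -152.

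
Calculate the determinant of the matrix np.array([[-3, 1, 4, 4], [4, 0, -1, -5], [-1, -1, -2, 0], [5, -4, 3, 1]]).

Expand along row 2 (it has 1 zero):
  − (4) · M_21   where M_21 = det([1 4 4; -1 -2 0; -4 3 1]) = -42
  − (-1) · M_23   where M_23 = det([-3 1 4; -1 -1 0; 5 -4 1]) = 40
  + (-5) · M_24   where M_24 = det([-3 1 4; -1 -1 -2; 5 -4 3]) = 62
det = (-1)·(4)·(-42) + (-1)·(-1)·(40) + (+1)·(-5)·(62) = -102

-102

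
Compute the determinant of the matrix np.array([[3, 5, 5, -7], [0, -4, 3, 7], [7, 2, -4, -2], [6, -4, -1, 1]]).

The determinant is -1946.

Expand along row 2 (it has 1 zero):
  + (-4) · M_22   where M_22 = det([3 5 -7; 7 -4 -2; 6 -1 1]) = -232
  − (3) · M_23   where M_23 = det([3 5 -7; 7 2 -2; 6 -4 1]) = 167
  + (7) · M_24   where M_24 = det([3 5 5; 7 2 -4; 6 -4 -1]) = -339
det = (+1)·(-4)·(-232) + (-1)·(3)·(167) + (+1)·(7)·(-339) = -1946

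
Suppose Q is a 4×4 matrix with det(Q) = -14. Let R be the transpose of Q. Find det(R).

-14

det(Qᵀ) = det(Q).
det(R) = (1)·(-14) = -14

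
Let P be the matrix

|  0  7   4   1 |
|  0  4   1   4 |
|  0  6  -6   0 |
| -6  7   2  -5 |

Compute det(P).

Expand along column 1 (it has 3 zeros):
  − (-6) · M_41   where M_41 = det([7 4 1; 4 1 4; 6 -6 0]) = 234
det = (-1)·(-6)·(234) = 1404

|P| = 1404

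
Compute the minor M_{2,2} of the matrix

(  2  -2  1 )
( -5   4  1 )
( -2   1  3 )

8

Delete row 2 and column 2; the remaining 2×2 submatrix is [2 1; -2 3].
Its determinant is 2·3 − 1·(-2) = 8.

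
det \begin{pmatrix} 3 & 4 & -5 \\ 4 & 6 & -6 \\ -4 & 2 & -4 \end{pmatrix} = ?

Expand along row 1:
  + 3 · |6 -6; 2 -4| = 3·(-24 − (-12)) = -36
  − 4 · |4 -6; -4 -4| = −4·(-16 − 24) = 160
  + (-5) · |4 6; -4 2| = (-5)·(8 − (-24)) = -160
Sum: (-36) + (160) + (-160) = -36

-36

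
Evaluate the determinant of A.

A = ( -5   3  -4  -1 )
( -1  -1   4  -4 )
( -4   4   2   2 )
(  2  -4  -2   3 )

Expand along row 1:
  + (-5) · M_11   where M_11 = det([-1 4 -4; 4 2 2; -4 -2 3]) = -90
  − (3) · M_12   where M_12 = det([-1 4 -4; -4 2 2; 2 -2 3]) = 38
  + (-4) · M_13   where M_13 = det([-1 -1 -4; -4 4 2; 2 -4 3]) = -68
  − (-1) · M_14   where M_14 = det([-1 -1 4; -4 4 2; 2 -4 -2]) = 36
det = (+1)·(-5)·(-90) + (-1)·(3)·(38) + (+1)·(-4)·(-68) + (-1)·(-1)·(36) = 644

det(A) = 644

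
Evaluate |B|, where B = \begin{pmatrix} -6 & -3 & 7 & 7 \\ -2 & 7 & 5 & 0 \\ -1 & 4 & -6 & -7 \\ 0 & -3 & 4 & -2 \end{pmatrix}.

|B| = -2841

Expand along row 2 (it has 1 zero):
  − (-2) · M_21   where M_21 = det([-3 7 7; 4 -6 -7; -3 4 -2]) = 69
  + (7) · M_22   where M_22 = det([-6 7 7; -1 -6 -7; 0 4 -2]) = -282
  − (5) · M_23   where M_23 = det([-6 -3 7; -1 4 -7; 0 -3 -2]) = 201
det = (-1)·(-2)·(69) + (+1)·(7)·(-282) + (-1)·(5)·(201) = -2841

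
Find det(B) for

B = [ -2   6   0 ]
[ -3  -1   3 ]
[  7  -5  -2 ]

The determinant is 56.

Expand along column 3:
  − 3 · |-2 6; 7 -5| = −3·(10 − 42) = 96
  + (-2) · |-2 6; -3 -1| = (-2)·(2 − (-18)) = -40
Sum: (96) + (-40) = 56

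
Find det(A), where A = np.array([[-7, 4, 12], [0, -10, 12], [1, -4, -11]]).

|A| = -938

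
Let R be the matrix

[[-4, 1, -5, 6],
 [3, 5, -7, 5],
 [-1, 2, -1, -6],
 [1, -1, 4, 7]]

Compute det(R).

Expand along row 1:
  + (-4) · M_11   where M_11 = det([5 -7 5; 2 -1 -6; -1 4 7]) = 176
  − (1) · M_12   where M_12 = det([3 -7 5; -1 -1 -6; 1 4 7]) = 29
  + (-5) · M_13   where M_13 = det([3 5 5; -1 2 -6; 1 -1 7]) = 24
  − (6) · M_14   where M_14 = det([3 5 -7; -1 2 -1; 1 -1 4]) = 43
det = (+1)·(-4)·(176) + (-1)·(1)·(29) + (+1)·(-5)·(24) + (-1)·(6)·(43) = -1111

det(R) = -1111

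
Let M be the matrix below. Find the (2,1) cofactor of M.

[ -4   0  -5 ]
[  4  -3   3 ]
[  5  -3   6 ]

Delete row 2 and column 1; the remaining 2×2 submatrix is [0 -5; -3 6].
Its determinant is 0·6 − (-5)·(-3) = -15.
The cofactor carries sign (−1)^(2+1) = −1, so C_{2,1} = −(-15) = 15.

The cofactor is 15.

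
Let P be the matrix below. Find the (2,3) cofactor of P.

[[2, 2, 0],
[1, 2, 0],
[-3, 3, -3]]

The cofactor is -12.

Delete row 2 and column 3; the remaining 2×2 submatrix is [2 2; -3 3].
Its determinant is 2·3 − 2·(-3) = 12.
The cofactor carries sign (−1)^(2+3) = −1, so C_{2,3} = −(12) = -12.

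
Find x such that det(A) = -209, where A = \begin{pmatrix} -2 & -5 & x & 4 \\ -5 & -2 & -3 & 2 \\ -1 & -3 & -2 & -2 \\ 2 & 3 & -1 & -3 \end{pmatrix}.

6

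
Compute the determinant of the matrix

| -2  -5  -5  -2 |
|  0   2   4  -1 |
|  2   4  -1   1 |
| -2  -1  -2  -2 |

Expand along row 2 (it has 1 zero):
  + (2) · M_22   where M_22 = det([-2 -5 -2; 2 -1 1; -2 -2 -2]) = -6
  − (4) · M_23   where M_23 = det([-2 -5 -2; 2 4 1; -2 -1 -2]) = -8
  + (-1) · M_24   where M_24 = det([-2 -5 -5; 2 4 -1; -2 -1 -2]) = -42
det = (+1)·(2)·(-6) + (-1)·(4)·(-8) + (+1)·(-1)·(-42) = 62

The determinant is 62.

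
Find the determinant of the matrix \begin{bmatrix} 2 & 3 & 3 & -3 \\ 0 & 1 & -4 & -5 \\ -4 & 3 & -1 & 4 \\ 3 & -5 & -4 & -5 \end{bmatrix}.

Expand along row 2 (it has 1 zero):
  + (1) · M_22   where M_22 = det([2 3 -3; -4 -1 4; 3 -4 -5]) = -39
  − (-4) · M_23   where M_23 = det([2 3 -3; -4 3 4; 3 -5 -5]) = -47
  + (-5) · M_24   where M_24 = det([2 3 3; -4 3 -1; 3 -5 -4]) = -58
det = (+1)·(1)·(-39) + (-1)·(-4)·(-47) + (+1)·(-5)·(-58) = 63

The determinant is 63.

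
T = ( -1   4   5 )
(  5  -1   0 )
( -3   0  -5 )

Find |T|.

Expand along row 2:
  − 5 · |4 5; 0 -5| = −5·(-20 − 0) = 100
  + (-1) · |-1 5; -3 -5| = (-1)·(5 − (-15)) = -20
Sum: (100) + (-20) = 80

|T| = 80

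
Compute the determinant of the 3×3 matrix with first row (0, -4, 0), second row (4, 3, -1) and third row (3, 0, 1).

The determinant is 28.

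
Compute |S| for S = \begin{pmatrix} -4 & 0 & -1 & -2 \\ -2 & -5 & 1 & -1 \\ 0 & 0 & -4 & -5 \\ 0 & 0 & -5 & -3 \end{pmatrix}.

S is block upper-triangular with a 2×2 block and a 2×2 block on the diagonal, so its determinant equals the product of the determinants of the diagonal blocks.
det of the 2×2 block = 20
det of the 2×2 block = -13
det = (20)·(-13) = -260

|S| = -260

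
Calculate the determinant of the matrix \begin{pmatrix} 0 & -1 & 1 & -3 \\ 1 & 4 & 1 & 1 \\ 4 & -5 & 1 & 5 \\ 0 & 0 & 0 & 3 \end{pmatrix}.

-72

Expand along row 4 (it has 3 zeros):
  + (3) · M_44   where M_44 = det([0 -1 1; 1 4 1; 4 -5 1]) = -24
det = (+1)·(3)·(-24) = -72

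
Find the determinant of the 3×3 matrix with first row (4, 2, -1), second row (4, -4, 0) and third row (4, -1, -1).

12

Expand along row 2:
  − 4 · |2 -1; -1 -1| = −4·(-2 − 1) = 12
  + (-4) · |4 -1; 4 -1| = (-4)·(-4 − (-4)) = 0
Sum: (12) + (0) = 12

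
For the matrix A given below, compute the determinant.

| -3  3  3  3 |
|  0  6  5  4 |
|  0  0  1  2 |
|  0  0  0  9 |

A is upper triangular, so det(A) is the product of the diagonal entries:
det = (-3) · (6) · (1) · (9) = -162

The determinant is -162.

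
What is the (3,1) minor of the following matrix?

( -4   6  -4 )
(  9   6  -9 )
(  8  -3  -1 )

Delete row 3 and column 1; the remaining 2×2 submatrix is [6 -4; 6 -9].
Its determinant is 6·(-9) − (-4)·6 = -30.

-30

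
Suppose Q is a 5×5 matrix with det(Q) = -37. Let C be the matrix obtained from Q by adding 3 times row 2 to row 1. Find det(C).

Adding a multiple of one row to another leaves the determinant unchanged.
det(C) = (1)·(-37) = -37

-37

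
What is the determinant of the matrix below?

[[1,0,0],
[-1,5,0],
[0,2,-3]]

The matrix is lower triangular, so the determinant is the product of the diagonal entries:
det = (1) · (5) · (-3) = -15

-15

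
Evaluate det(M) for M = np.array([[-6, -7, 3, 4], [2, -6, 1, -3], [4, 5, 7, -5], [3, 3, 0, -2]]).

det(M) = 211

Expand along row 4 (it has 1 zero):
  − (3) · M_41   where M_41 = det([-7 3 4; -6 1 -3; 5 7 -5]) = -435
  + (3) · M_42   where M_42 = det([-6 3 4; 2 1 -3; 4 7 -5]) = -62
  + (-2) · M_44   where M_44 = det([-6 -7 3; 2 -6 1; 4 5 7]) = 454
det = (-1)·(3)·(-435) + (+1)·(3)·(-62) + (+1)·(-2)·(454) = 211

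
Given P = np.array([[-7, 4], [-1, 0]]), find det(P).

The determinant is 4.

det(P) = (-7)·0 − 4·(-1) = 0 − (-4) = 4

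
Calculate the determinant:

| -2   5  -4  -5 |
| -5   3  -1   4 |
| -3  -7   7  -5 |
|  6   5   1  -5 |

3219

Expand along row 1:
  + (-2) · M_11   where M_11 = det([3 -1 4; -7 7 -5; 5 1 -5]) = -198
  − (5) · M_12   where M_12 = det([-5 -1 4; -3 7 -5; 6 1 -5]) = 15
  + (-4) · M_13   where M_13 = det([-5 3 4; -3 -7 -5; 6 5 -5]) = -327
  − (-5) · M_14   where M_14 = det([-5 3 -1; -3 -7 7; 6 5 1]) = 318
det = (+1)·(-2)·(-198) + (-1)·(5)·(15) + (+1)·(-4)·(-327) + (-1)·(-5)·(318) = 3219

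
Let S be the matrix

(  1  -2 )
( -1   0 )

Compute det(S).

|S| = -2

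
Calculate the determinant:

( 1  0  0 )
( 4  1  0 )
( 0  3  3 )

The matrix is lower triangular, so the determinant is the product of the diagonal entries:
det = (1) · (1) · (3) = 3

The determinant is 3.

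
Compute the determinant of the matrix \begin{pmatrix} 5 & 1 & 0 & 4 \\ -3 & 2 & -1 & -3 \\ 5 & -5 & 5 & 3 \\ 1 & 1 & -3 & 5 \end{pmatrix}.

70

Expand along row 1 (it has 1 zero):
  + (5) · M_11   where M_11 = det([2 -1 -3; -5 5 3; 1 -3 5]) = 10
  − (1) · M_12   where M_12 = det([-3 -1 -3; 5 5 3; 1 -3 5]) = -20
  − (4) · M_14   where M_14 = det([-3 2 -1; 5 -5 5; 1 1 -3]) = 0
det = (+1)·(5)·(10) + (-1)·(1)·(-20) + (-1)·(4)·(0) = 70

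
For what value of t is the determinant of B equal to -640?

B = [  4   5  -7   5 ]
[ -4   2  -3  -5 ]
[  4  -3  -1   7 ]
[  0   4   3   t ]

t = 1

Expanding along the column containing t, det(B) is linear in t: det(B) = (-152)·t + (-488).
Set (-152)·t + (-488) = -640  ⇒  (-152)·t = -152  ⇒  t = 1.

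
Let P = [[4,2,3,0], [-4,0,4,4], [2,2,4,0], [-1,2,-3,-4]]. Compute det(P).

|P| = -104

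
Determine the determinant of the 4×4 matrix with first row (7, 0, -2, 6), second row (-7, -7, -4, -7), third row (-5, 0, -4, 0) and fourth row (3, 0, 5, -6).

-1050

Expand along column 2 (it has 3 zeros):
  + (-7) · M_22   where M_22 = det([7 -2 6; -5 -4 0; 3 5 -6]) = 150
det = (+1)·(-7)·(150) = -1050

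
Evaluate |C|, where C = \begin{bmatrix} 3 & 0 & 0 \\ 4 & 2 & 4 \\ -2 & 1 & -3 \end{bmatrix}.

Expand along row 1:
  + 3 · |2 4; 1 -3| = 3·(-6 − 4) = -30

-30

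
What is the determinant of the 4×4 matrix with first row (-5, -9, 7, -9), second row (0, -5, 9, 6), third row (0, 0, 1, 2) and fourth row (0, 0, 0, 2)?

The matrix is upper triangular, so the determinant is the product of the diagonal entries:
det = (-5) · (-5) · (1) · (2) = 50

The determinant is 50.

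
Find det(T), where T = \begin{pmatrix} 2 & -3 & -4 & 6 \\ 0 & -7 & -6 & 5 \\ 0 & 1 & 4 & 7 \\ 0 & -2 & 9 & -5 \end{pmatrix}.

Expand along column 1 (it has 3 zeros):
  + (2) · M_11   where M_11 = det([-7 -6 5; 1 4 7; -2 9 -5]) = 720
det = (+1)·(2)·(720) = 1440

1440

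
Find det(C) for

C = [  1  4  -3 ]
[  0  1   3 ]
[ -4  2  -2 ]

-68

Expand along column 1:
  + 1 · |1 3; 2 -2| = 1·(-2 − 6) = -8
  + (-4) · |4 -3; 1 3| = (-4)·(12 − (-3)) = -60
Sum: (-8) + (-60) = -68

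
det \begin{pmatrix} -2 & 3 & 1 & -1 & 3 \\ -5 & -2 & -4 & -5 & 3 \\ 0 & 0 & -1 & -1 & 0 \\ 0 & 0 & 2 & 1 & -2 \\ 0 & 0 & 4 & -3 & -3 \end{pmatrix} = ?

The determinant is 209.

The matrix is block upper-triangular with a 2×2 block and a 3×3 block on the diagonal, so its determinant equals the product of the determinants of the diagonal blocks.
det of the 2×2 block = 19
det of the 3×3 block = 11
det = (19)·(11) = 209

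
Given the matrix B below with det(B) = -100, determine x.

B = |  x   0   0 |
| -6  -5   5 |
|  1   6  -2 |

x = 5

Expanding along the column containing x, det(B) is linear in x: det(B) = (-20)·x + (0).
Set (-20)·x + (0) = -100  ⇒  (-20)·x = -100  ⇒  x = 5.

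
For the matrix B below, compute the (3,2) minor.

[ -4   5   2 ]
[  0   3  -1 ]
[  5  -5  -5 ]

Delete row 3 and column 2; the remaining 2×2 submatrix is [-4 2; 0 -1].
Its determinant is (-4)·(-1) − 2·0 = 4.

4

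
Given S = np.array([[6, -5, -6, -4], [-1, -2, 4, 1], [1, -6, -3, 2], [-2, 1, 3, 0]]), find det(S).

Expand along row 4 (it has 1 zero):
  − (-2) · M_41   where M_41 = det([-5 -6 -4; -2 4 1; -6 -3 2]) = -163
  + (1) · M_42   where M_42 = det([6 -6 -4; -1 4 1; 1 -3 2]) = 52
  − (3) · M_43   where M_43 = det([6 -5 -4; -1 -2 1; 1 -6 2]) = -35
det = (-1)·(-2)·(-163) + (+1)·(1)·(52) + (-1)·(3)·(-35) = -169

|S| = -169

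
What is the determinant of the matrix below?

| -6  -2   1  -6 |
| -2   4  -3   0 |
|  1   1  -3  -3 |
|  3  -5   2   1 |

Expand along row 2 (it has 1 zero):
  − (-2) · M_21   where M_21 = det([-2 1 -6; 1 -3 -3; -5 2 1]) = 86
  + (4) · M_22   where M_22 = det([-6 1 -6; 1 -3 -3; 3 2 1]) = -94
  − (-3) · M_23   where M_23 = det([-6 -2 -6; 1 1 -3; 3 -5 1]) = 152
det = (-1)·(-2)·(86) + (+1)·(4)·(-94) + (-1)·(-3)·(152) = 252

252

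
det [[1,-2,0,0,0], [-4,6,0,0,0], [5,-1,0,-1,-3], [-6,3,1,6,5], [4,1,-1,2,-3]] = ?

44

The matrix is block lower-triangular with a 2×2 block and a 3×3 block on the diagonal, so its determinant equals the product of the determinants of the diagonal blocks.
det of the 2×2 block = -2
det of the 3×3 block = -22
det = (-2)·(-22) = 44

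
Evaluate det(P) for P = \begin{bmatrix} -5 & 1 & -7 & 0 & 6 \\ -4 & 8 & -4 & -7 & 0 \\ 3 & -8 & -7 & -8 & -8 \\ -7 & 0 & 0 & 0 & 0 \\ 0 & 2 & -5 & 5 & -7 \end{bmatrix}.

det(P) = 105189

Expand along row 4 (it has 4 zeros):
  − (-7) · M_41   where M_41 = det([1 -7 0 6; 8 -4 -7 0; -8 -7 -8 -8; 2 -5 5 -7]) = 15027
det = (-1)·(-7)·(15027) = 105189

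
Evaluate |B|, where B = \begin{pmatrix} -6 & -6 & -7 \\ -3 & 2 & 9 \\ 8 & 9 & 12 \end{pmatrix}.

The determinant is -5.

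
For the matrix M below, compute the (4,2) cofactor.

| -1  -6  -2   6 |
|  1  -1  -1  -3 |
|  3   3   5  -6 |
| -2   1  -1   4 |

Delete row 4 and column 2; the remaining 3×3 submatrix is [-1 -2 6; 1 -1 -3; 3 5 -6].
Its determinant is 33.
The cofactor carries sign (−1)^(4+2) = +1, so C_{4,2} = +(33) = 33.

33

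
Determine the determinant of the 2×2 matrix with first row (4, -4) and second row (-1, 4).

det = 4·4 − (-4)·(-1) = 16 − 4 = 12

12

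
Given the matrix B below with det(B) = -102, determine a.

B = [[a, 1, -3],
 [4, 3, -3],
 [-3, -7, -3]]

Expanding along the column containing a, det(B) is linear in a: det(B) = (-30)·a + (78).
Set (-30)·a + (78) = -102  ⇒  (-30)·a = -180  ⇒  a = 6.

6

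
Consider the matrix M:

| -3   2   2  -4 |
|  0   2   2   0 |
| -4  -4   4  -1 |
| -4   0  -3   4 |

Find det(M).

The determinant is -526.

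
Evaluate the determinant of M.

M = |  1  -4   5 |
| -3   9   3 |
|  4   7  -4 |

Expand along row 1:
  + 1 · |9 3; 7 -4| = 1·(-36 − 21) = -57
  − (-4) · |-3 3; 4 -4| = −(-4)·(12 − 12) = 0
  + 5 · |-3 9; 4 7| = 5·(-21 − 36) = -285
Sum: (-57) + (0) + (-285) = -342

-342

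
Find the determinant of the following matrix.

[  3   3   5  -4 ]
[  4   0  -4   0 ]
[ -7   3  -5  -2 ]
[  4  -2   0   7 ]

The determinant is 1264.

Expand along row 2 (it has 2 zeros):
  − (4) · M_21   where M_21 = det([3 5 -4; 3 -5 -2; -2 0 7]) = -150
  − (-4) · M_23   where M_23 = det([3 3 -4; -7 3 -2; 4 -2 7]) = 166
det = (-1)·(4)·(-150) + (-1)·(-4)·(166) = 1264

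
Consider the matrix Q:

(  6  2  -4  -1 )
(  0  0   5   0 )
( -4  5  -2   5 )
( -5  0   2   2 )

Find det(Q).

Expand along row 2 (it has 3 zeros):
  − (5) · M_23   where M_23 = det([6 2 -1; -4 5 5; -5 0 2]) = 1
det = (-1)·(5)·(1) = -5

|Q| = -5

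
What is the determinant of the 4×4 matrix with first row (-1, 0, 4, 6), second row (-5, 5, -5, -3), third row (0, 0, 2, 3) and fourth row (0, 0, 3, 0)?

The matrix is block upper-triangular with a 2×2 block and a 2×2 block on the diagonal, so its determinant equals the product of the determinants of the diagonal blocks.
det of the 2×2 block = -5
det of the 2×2 block = -9
det = (-5)·(-9) = 45

45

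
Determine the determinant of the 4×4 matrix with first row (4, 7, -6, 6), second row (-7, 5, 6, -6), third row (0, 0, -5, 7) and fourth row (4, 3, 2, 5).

-3375

Expand along row 3 (it has 2 zeros):
  + (-5) · M_33   where M_33 = det([4 7 6; -7 5 -6; 4 3 5]) = 3
  − (7) · M_34   where M_34 = det([4 7 -6; -7 5 6; 4 3 2]) = 480
det = (+1)·(-5)·(3) + (-1)·(7)·(480) = -3375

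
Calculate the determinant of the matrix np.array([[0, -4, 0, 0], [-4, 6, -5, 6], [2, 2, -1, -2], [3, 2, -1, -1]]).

Expand along row 1 (it has 3 zeros):
  − (-4) · M_12   where M_12 = det([-4 -5 6; 2 -1 -2; 3 -1 -1]) = 30
det = (-1)·(-4)·(30) = 120

120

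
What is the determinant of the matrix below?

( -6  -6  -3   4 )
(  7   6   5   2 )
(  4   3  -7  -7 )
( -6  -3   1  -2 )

-321

Expand along row 1:
  + (-6) · M_11   where M_11 = det([6 5 2; 3 -7 -7; -3 1 -2]) = 225
  − (-6) · M_12   where M_12 = det([7 5 2; 4 -7 -7; -6 1 -2]) = 321
  + (-3) · M_13   where M_13 = det([7 6 2; 4 3 -7; -6 -3 -2]) = 123
  − (4) · M_14   where M_14 = det([7 6 5; 4 3 -7; -6 -3 1]) = 132
det = (+1)·(-6)·(225) + (-1)·(-6)·(321) + (+1)·(-3)·(123) + (-1)·(4)·(132) = -321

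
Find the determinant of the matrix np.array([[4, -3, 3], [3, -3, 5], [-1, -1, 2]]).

Expand along row 1:
  + 4 · |-3 5; -1 2| = 4·(-6 − (-5)) = -4
  − (-3) · |3 5; -1 2| = −(-3)·(6 − (-5)) = 33
  + 3 · |3 -3; -1 -1| = 3·(-3 − 3) = -18
Sum: (-4) + (33) + (-18) = 11

11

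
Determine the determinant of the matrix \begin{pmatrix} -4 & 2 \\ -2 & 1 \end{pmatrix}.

0

det = (-4)·1 − 2·(-2) = -4 − (-4) = 0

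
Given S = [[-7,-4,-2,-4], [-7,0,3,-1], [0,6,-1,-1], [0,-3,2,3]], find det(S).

364

Expand along column 1 (it has 2 zeros):
  + (-7) · M_11   where M_11 = det([0 3 -1; 6 -1 -1; -3 2 3]) = -54
  − (-7) · M_21   where M_21 = det([-4 -2 -4; 6 -1 -1; -3 2 3]) = -2
det = (+1)·(-7)·(-54) + (-1)·(-7)·(-2) = 364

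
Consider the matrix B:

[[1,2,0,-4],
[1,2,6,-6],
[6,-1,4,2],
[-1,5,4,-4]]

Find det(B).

Expand along row 1 (it has 1 zero):
  + (1) · M_11   where M_11 = det([2 6 -6; -1 4 2; 5 4 -4]) = 132
  − (2) · M_12   where M_12 = det([1 6 -6; 6 4 2; -1 4 -4]) = -60
  − (-4) · M_14   where M_14 = det([1 2 6; 6 -1 4; -1 5 4]) = 94
det = (+1)·(1)·(132) + (-1)·(2)·(-60) + (-1)·(-4)·(94) = 628

628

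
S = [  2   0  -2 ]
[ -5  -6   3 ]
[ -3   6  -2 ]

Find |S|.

The determinant is 84.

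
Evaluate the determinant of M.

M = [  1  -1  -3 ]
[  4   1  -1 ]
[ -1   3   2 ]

-27

Expand along row 1:
  + 1 · |1 -1; 3 2| = 1·(2 − (-3)) = 5
  − (-1) · |4 -1; -1 2| = −(-1)·(8 − 1) = 7
  + (-3) · |4 1; -1 3| = (-3)·(12 − (-1)) = -39
Sum: (5) + (7) + (-39) = -27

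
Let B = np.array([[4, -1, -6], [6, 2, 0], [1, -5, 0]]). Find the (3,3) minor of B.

Delete row 3 and column 3; the remaining 2×2 submatrix is [4 -1; 6 2].
Its determinant is 4·2 − (-1)·6 = 14.

The minor is 14.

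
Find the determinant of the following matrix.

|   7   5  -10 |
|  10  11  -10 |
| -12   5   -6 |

-1032

Expand along row 1:
  + 7 · |11 -10; 5 -6| = 7·(-66 − (-50)) = -112
  − 5 · |10 -10; -12 -6| = −5·(-60 − 120) = 900
  + (-10) · |10 11; -12 5| = (-10)·(50 − (-132)) = -1820
Sum: (-112) + (900) + (-1820) = -1032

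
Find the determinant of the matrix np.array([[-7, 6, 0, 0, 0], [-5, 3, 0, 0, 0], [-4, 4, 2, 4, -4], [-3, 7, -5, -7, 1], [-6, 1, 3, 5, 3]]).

324

The matrix is block lower-triangular with a 2×2 block and a 3×3 block on the diagonal, so its determinant equals the product of the determinants of the diagonal blocks.
det of the 2×2 block = 9
det of the 3×3 block = 36
det = (9)·(36) = 324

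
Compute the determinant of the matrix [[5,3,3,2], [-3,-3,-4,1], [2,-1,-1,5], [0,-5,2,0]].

The determinant is 112.

Expand along row 4 (it has 2 zeros):
  + (-5) · M_42   where M_42 = det([5 3 2; -3 -4 1; 2 -1 5]) = -22
  − (2) · M_43   where M_43 = det([5 3 2; -3 -3 1; 2 -1 5]) = -1
det = (+1)·(-5)·(-22) + (-1)·(2)·(-1) = 112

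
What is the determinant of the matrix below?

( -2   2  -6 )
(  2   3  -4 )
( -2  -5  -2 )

Expand along row 1:
  + (-2) · |3 -4; -5 -2| = (-2)·(-6 − 20) = 52
  − 2 · |2 -4; -2 -2| = −2·(-4 − 8) = 24
  + (-6) · |2 3; -2 -5| = (-6)·(-10 − (-6)) = 24
Sum: (52) + (24) + (24) = 100

The determinant is 100.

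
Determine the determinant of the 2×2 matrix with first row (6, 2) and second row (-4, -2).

det = 6·(-2) − 2·(-4) = -12 − (-8) = -4

The determinant is -4.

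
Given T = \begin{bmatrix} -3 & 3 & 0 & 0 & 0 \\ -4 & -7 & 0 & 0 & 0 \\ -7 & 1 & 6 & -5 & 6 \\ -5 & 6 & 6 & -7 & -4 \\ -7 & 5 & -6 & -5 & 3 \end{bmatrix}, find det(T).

T is block lower-triangular with a 2×2 block and a 3×3 block on the diagonal, so its determinant equals the product of the determinants of the diagonal blocks.
det of the 2×2 block = 33
det of the 3×3 block = -708
det = (33)·(-708) = -23364

-23364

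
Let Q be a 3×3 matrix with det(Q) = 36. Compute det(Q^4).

det(Q^4) = (det Q)^4 = (36)^4 = 1679616

The determinant is 1679616.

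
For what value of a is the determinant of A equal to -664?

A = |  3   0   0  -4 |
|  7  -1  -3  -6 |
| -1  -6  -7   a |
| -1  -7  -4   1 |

-7

Expanding along the row containing a, det(A) is linear in a: det(A) = (51)·a + (-307).
Set (51)·a + (-307) = -664  ⇒  (51)·a = -357  ⇒  a = -7.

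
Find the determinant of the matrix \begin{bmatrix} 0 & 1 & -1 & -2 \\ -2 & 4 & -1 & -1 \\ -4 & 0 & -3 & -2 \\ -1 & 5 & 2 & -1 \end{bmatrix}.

77

Expand along row 1 (it has 1 zero):
  − (1) · M_12   where M_12 = det([-2 -1 -1; -4 -3 -2; -1 2 -1]) = -1
  + (-1) · M_13   where M_13 = det([-2 4 -1; -4 0 -2; -1 5 -1]) = -8
  − (-2) · M_14   where M_14 = det([-2 4 -1; -4 0 -3; -1 5 2]) = 34
det = (-1)·(1)·(-1) + (+1)·(-1)·(-8) + (-1)·(-2)·(34) = 77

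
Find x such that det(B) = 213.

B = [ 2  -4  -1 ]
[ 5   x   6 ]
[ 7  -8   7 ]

5

Expanding along the column containing x, det(B) is linear in x: det(B) = (21)·x + (108).
Set (21)·x + (108) = 213  ⇒  (21)·x = 105  ⇒  x = 5.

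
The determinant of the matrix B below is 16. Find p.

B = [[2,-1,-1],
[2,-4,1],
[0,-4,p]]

p = 0

Expanding along the row containing p, det(B) is linear in p: det(B) = (-6)·p + (16).
Set (-6)·p + (16) = 16  ⇒  (-6)·p = 0  ⇒  p = 0.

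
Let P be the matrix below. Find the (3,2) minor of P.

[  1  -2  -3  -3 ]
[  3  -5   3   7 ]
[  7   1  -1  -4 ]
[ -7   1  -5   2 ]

188

Delete row 3 and column 2; the remaining 3×3 submatrix is [1 -3 -3; 3 3 7; -7 -5 2].
Its determinant is 188.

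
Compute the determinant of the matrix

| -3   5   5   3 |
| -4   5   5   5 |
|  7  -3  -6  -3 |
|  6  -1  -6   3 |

Expand along row 1:
  + (-3) · M_11   where M_11 = det([5 5 5; -3 -6 -3; -1 -6 3]) = -60
  − (5) · M_12   where M_12 = det([-4 5 5; 7 -6 -3; 6 -6 3]) = -81
  + (5) · M_13   where M_13 = det([-4 5 5; 7 -3 -3; 6 -1 3]) = -92
  − (3) · M_14   where M_14 = det([-4 5 5; 7 -3 -6; 6 -1 -6]) = 37
det = (+1)·(-3)·(-60) + (-1)·(5)·(-81) + (+1)·(5)·(-92) + (-1)·(3)·(37) = 14

The determinant is 14.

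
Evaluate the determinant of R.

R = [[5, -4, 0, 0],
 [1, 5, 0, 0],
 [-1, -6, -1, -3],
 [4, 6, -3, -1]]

R is block lower-triangular with a 2×2 block and a 2×2 block on the diagonal, so its determinant equals the product of the determinants of the diagonal blocks.
det of the 2×2 block = 29
det of the 2×2 block = -8
det = (29)·(-8) = -232

det(R) = -232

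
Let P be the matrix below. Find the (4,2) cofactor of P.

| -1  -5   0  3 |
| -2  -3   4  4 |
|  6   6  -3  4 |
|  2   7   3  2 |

-82

Delete row 4 and column 2; the remaining 3×3 submatrix is [-1 0 3; -2 4 4; 6 -3 4].
Its determinant is -82.
The cofactor carries sign (−1)^(4+2) = +1, so C_{4,2} = +(-82) = -82.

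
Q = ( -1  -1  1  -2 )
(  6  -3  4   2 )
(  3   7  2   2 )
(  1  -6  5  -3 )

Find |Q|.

The determinant is 101.

Expand along row 1:
  + (-1) · M_11   where M_11 = det([-3 4 2; 7 2 2; -6 5 -3]) = 178
  − (-1) · M_12   where M_12 = det([6 4 2; 3 2 2; 1 5 -3]) = -26
  + (1) · M_13   where M_13 = det([6 -3 2; 3 7 2; 1 -6 -3]) = -137
  − (-2) · M_14   where M_14 = det([6 -3 4; 3 7 2; 1 -6 5]) = 221
det = (+1)·(-1)·(178) + (-1)·(-1)·(-26) + (+1)·(1)·(-137) + (-1)·(-2)·(221) = 101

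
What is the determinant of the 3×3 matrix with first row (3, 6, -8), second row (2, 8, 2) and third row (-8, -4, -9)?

-628

Expand along row 1:
  + 3 · |8 2; -4 -9| = 3·(-72 − (-8)) = -192
  − 6 · |2 2; -8 -9| = −6·(-18 − (-16)) = 12
  + (-8) · |2 8; -8 -4| = (-8)·(-8 − (-64)) = -448
Sum: (-192) + (12) + (-448) = -628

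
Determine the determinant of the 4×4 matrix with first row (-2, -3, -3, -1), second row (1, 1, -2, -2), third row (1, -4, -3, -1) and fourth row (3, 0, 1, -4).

Expand along row 4 (it has 1 zero):
  − (3) · M_41   where M_41 = det([-3 -3 -1; 1 -2 -2; -4 -3 -1]) = -4
  − (1) · M_43   where M_43 = det([-2 -3 -1; 1 1 -2; 1 -4 -1]) = 26
  + (-4) · M_44   where M_44 = det([-2 -3 -3; 1 1 -2; 1 -4 -3]) = 34
det = (-1)·(3)·(-4) + (-1)·(1)·(26) + (+1)·(-4)·(34) = -150

The determinant is -150.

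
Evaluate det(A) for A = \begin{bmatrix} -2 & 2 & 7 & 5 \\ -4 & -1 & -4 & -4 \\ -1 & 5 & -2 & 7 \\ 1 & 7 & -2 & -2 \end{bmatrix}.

Expand along row 1:
  + (-2) · M_11   where M_11 = det([-1 -4 -4; 5 -2 7; 7 -2 -2]) = -270
  − (2) · M_12   where M_12 = det([-4 -4 -4; -1 -2 7; 1 -2 -2]) = -108
  + (7) · M_13   where M_13 = det([-4 -1 -4; -1 5 7; 1 7 -2]) = 279
  − (5) · M_14   where M_14 = det([-4 -1 -4; -1 5 -2; 1 7 -2]) = 36
det = (+1)·(-2)·(-270) + (-1)·(2)·(-108) + (+1)·(7)·(279) + (-1)·(5)·(36) = 2529

The determinant is 2529.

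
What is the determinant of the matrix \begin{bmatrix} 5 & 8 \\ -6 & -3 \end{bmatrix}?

33

det = 5·(-3) − 8·(-6) = -15 − (-48) = 33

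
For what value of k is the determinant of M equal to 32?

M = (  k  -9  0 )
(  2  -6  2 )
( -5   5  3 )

4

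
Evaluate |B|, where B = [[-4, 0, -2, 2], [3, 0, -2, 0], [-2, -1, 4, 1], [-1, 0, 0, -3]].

Expand along column 2 (it has 3 zeros):
  − (-1) · M_32   where M_32 = det([-4 -2 2; 3 -2 0; -1 0 -3]) = -46
det = (-1)·(-1)·(-46) = -46

det(B) = -46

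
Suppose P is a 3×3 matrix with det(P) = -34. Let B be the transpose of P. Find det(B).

The determinant is -34.

det(Pᵀ) = det(P).
det(B) = (1)·(-34) = -34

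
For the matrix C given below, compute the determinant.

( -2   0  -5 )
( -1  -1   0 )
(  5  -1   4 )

Expand along row 1:
  + (-2) · |-1 0; -1 4| = (-2)·(-4 − 0) = 8
  + (-5) · |-1 -1; 5 -1| = (-5)·(1 − (-5)) = -30
Sum: (8) + (-30) = -22

|C| = -22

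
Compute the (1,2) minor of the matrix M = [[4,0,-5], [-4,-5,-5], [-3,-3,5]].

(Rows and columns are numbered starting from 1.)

Delete row 1 and column 2; the remaining 2×2 submatrix is [-4 -5; -3 5].
Its determinant is (-4)·5 − (-5)·(-3) = -35.

The minor is -35.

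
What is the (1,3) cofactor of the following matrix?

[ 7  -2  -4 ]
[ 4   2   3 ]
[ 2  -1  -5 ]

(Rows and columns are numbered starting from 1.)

-8

Delete row 1 and column 3; the remaining 2×2 submatrix is [4 2; 2 -1].
Its determinant is 4·(-1) − 2·2 = -8.
The cofactor carries sign (−1)^(1+3) = +1, so C_{1,3} = +(-8) = -8.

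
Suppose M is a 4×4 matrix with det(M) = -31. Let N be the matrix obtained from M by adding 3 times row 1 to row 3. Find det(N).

Adding a multiple of one row to another leaves the determinant unchanged.
det(N) = (1)·(-31) = -31

The determinant is -31.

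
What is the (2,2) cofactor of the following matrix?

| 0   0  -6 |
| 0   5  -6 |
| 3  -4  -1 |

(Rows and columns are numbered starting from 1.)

Delete row 2 and column 2; the remaining 2×2 submatrix is [0 -6; 3 -1].
Its determinant is 0·(-1) − (-6)·3 = 18.
The cofactor carries sign (−1)^(2+2) = +1, so C_{2,2} = +(18) = 18.

The cofactor is 18.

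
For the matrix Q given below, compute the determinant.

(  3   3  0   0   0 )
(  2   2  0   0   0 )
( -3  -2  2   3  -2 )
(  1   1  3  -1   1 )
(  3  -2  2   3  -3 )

The determinant is 0.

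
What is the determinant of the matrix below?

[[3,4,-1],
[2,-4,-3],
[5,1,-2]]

The determinant is -33.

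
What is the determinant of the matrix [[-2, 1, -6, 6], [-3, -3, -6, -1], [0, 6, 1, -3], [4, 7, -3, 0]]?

Expand along row 3 (it has 1 zero):
  − (6) · M_32   where M_32 = det([-2 -6 6; -3 -6 -1; 4 -3 0]) = 228
  + (1) · M_33   where M_33 = det([-2 1 6; -3 -3 -1; 4 7 0]) = -72
  − (-3) · M_34   where M_34 = det([-2 1 -6; -3 -3 -6; 4 7 -3]) = -81
det = (-1)·(6)·(228) + (+1)·(1)·(-72) + (-1)·(-3)·(-81) = -1683

-1683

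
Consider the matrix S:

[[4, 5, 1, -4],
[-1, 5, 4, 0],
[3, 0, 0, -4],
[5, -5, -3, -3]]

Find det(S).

145

Expand along row 3 (it has 2 zeros):
  + (3) · M_31   where M_31 = det([5 1 -4; 5 4 0; -5 -3 -3]) = -65
  − (-4) · M_34   where M_34 = det([4 5 1; -1 5 4; 5 -5 -3]) = 85
det = (+1)·(3)·(-65) + (-1)·(-4)·(85) = 145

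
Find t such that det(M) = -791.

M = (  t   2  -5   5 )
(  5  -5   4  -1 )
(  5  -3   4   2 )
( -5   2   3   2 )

t = -8

Expanding along the row containing t, det(M) is linear in t: det(M) = (47)·t + (-415).
Set (47)·t + (-415) = -791  ⇒  (47)·t = -376  ⇒  t = -8.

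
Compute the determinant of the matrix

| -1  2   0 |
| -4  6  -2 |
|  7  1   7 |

Expand along column 3:
  − (-2) · |-1 2; 7 1| = −(-2)·(-1 − 14) = -30
  + 7 · |-1 2; -4 6| = 7·(-6 − (-8)) = 14
Sum: (-30) + (14) = -16

The determinant is -16.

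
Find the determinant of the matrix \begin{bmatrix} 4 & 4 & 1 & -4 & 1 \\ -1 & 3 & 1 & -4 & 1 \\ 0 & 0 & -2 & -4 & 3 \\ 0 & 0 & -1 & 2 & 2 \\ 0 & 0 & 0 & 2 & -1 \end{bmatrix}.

160

The matrix is block upper-triangular with a 2×2 block and a 3×3 block on the diagonal, so its determinant equals the product of the determinants of the diagonal blocks.
det of the 2×2 block = 16
det of the 3×3 block = 10
det = (16)·(10) = 160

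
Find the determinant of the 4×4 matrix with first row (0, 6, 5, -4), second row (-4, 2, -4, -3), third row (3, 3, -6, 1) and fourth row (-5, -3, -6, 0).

The determinant is -176.

Expand along row 1 (it has 1 zero):
  − (6) · M_12   where M_12 = det([-4 -4 -3; 3 -6 1; -5 -6 0]) = 140
  + (5) · M_13   where M_13 = det([-4 2 -3; 3 3 1; -5 -3 0]) = -40
  − (-4) · M_14   where M_14 = det([-4 2 -4; 3 3 -6; -5 -3 -6]) = 216
det = (-1)·(6)·(140) + (+1)·(5)·(-40) + (-1)·(-4)·(216) = -176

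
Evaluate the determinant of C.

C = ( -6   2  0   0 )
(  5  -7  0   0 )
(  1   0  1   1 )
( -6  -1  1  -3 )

det(C) = -128

C is block lower-triangular with a 2×2 block and a 2×2 block on the diagonal, so its determinant equals the product of the determinants of the diagonal blocks.
det of the 2×2 block = 32
det of the 2×2 block = -4
det = (32)·(-4) = -128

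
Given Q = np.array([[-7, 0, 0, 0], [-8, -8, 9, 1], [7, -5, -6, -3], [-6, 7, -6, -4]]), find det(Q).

2415

Expand along row 1 (it has 3 zeros):
  + (-7) · M_11   where M_11 = det([-8 9 1; -5 -6 -3; 7 -6 -4]) = -345
det = (+1)·(-7)·(-345) = 2415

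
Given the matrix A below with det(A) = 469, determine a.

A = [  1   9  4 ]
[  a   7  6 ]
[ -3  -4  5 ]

Expanding along the column containing a, det(A) is linear in a: det(A) = (-61)·a + (-19).
Set (-61)·a + (-19) = 469  ⇒  (-61)·a = 488  ⇒  a = -8.

-8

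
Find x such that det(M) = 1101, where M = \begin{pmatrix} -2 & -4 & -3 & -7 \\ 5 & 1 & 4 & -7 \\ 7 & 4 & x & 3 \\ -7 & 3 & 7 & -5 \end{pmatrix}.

2

Expanding along the row containing x, det(M) is linear in x: det(M) = (-482)·x + (2065).
Set (-482)·x + (2065) = 1101  ⇒  (-482)·x = -964  ⇒  x = 2.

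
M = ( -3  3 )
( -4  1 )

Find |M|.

9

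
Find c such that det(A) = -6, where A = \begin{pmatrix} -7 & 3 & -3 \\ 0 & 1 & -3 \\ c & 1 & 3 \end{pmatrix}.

c = -6

Expanding along the row containing c, det(A) is linear in c: det(A) = (-6)·c + (-42).
Set (-6)·c + (-42) = -6  ⇒  (-6)·c = 36  ⇒  c = -6.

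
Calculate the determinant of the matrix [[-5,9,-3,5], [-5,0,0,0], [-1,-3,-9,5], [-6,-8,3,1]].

Expand along row 2 (it has 3 zeros):
  − (-5) · M_21   where M_21 = det([9 -3 5; -3 -9 5; -8 3 1]) = -510
det = (-1)·(-5)·(-510) = -2550

-2550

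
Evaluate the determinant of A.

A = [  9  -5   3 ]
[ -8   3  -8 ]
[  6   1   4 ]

Expand along column 1:
  + 9 · |3 -8; 1 4| = 9·(12 − (-8)) = 180
  − (-8) · |-5 3; 1 4| = −(-8)·(-20 − 3) = -184
  + 6 · |-5 3; 3 -8| = 6·(40 − 9) = 186
Sum: (180) + (-184) + (186) = 182

182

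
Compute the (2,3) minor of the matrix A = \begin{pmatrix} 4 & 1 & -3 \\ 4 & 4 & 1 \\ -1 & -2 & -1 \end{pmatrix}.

The minor is -7.

Delete row 2 and column 3; the remaining 2×2 submatrix is [4 1; -1 -2].
Its determinant is 4·(-2) − 1·(-1) = -7.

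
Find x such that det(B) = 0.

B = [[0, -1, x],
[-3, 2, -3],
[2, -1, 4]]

-6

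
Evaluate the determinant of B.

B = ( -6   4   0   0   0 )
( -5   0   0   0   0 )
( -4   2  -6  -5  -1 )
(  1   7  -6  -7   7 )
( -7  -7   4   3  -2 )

-960

B is block lower-triangular with a 2×2 block and a 3×3 block on the diagonal, so its determinant equals the product of the determinants of the diagonal blocks.
det of the 2×2 block = 20
det of the 3×3 block = -48
det = (20)·(-48) = -960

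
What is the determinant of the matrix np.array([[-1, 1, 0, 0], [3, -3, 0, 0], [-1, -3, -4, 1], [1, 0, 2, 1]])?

The determinant is 0.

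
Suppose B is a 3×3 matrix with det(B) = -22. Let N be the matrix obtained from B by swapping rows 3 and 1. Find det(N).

|N| = 22

Swapping two rows multiplies the determinant by −1.
det(N) = (-1)·(-22) = 22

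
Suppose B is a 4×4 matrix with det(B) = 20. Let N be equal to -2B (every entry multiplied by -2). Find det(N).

|N| = 320

For a 4×4 matrix, det(-2B) = (-2)^4·det(B) = 16·det(B).
det(N) = (16)·(20) = 320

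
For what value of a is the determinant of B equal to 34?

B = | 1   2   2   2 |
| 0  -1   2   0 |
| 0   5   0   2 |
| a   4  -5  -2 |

1

Expanding along the row containing a, det(B) is linear in a: det(B) = (8)·a + (26).
Set (8)·a + (26) = 34  ⇒  (8)·a = 8  ⇒  a = 1.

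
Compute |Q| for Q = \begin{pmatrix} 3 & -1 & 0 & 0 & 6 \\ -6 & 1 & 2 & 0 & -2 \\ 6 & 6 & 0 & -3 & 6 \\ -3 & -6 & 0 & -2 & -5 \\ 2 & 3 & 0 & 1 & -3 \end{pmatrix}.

|Q| = -1428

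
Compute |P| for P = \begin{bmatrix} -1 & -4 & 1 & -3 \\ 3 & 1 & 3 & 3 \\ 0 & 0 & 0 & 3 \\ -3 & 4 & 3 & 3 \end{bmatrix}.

The determinant is -288.

Expand along row 3 (it has 3 zeros):
  − (3) · M_34   where M_34 = det([-1 -4 1; 3 1 3; -3 4 3]) = 96
det = (-1)·(3)·(96) = -288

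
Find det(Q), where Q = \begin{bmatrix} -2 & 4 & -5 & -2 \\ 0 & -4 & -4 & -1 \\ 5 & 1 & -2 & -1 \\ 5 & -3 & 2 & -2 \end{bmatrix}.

det(Q) = 560

Expand along row 2 (it has 1 zero):
  + (-4) · M_22   where M_22 = det([-2 -5 -2; 5 -2 -1; 5 2 -2]) = -77
  − (-4) · M_23   where M_23 = det([-2 4 -2; 5 1 -1; 5 -3 -2]) = 70
  + (-1) · M_24   where M_24 = det([-2 4 -5; 5 1 -2; 5 -3 2]) = 28
det = (+1)·(-4)·(-77) + (-1)·(-4)·(70) + (+1)·(-1)·(28) = 560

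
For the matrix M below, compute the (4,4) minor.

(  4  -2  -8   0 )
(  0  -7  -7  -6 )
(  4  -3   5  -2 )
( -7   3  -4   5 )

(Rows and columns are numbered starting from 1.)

-392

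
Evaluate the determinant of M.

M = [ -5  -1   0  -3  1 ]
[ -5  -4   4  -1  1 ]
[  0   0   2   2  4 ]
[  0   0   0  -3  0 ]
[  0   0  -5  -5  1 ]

M is block upper-triangular with a 2×2 block and a 3×3 block on the diagonal, so its determinant equals the product of the determinants of the diagonal blocks.
det of the 2×2 block = 15
det of the 3×3 block = -66
det = (15)·(-66) = -990

det(M) = -990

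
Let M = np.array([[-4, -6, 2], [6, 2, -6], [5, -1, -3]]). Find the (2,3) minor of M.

The minor is 34.

Delete row 2 and column 3; the remaining 2×2 submatrix is [-4 -6; 5 -1].
Its determinant is (-4)·(-1) − (-6)·5 = 34.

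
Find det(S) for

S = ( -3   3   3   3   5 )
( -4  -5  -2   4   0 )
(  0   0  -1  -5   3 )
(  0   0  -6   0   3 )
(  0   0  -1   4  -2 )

S is block upper-triangular with a 2×2 block and a 3×3 block on the diagonal, so its determinant equals the product of the determinants of the diagonal blocks.
det of the 2×2 block = 27
det of the 3×3 block = 15
det = (27)·(15) = 405

The determinant is 405.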